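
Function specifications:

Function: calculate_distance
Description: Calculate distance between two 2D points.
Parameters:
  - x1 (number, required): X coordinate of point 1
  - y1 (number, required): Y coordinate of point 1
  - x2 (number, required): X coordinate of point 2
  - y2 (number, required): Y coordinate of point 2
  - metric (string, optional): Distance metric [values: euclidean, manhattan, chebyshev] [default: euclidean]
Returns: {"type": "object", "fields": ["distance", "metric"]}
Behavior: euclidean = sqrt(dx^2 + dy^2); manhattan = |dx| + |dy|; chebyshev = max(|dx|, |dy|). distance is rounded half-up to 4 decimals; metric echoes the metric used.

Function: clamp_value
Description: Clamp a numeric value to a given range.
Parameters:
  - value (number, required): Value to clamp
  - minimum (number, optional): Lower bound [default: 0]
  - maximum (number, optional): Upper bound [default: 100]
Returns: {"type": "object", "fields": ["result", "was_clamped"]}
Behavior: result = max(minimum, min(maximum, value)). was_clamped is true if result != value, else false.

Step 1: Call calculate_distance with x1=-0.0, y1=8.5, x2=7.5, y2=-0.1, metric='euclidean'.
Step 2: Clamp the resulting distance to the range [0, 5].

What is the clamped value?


Step 1: calculate_distance (euclidean)
  |dx| = |7.5 - 0| = 7.5; |dy| = |-0.1 - 8.5| = 8.6
  euclidean: sqrt(7.5^2 + 8.6^2) = sqrt(130.21) = 11.41096
  Round to 4 decimals: 11.411
  -> distance = 11.411
Step 2: clamp_value(value=11.411, minimum=0, maximum=5)
  result = max(0, min(5, 11.411)) = max(0, 5) = 5
  was_clamped = (5 != 11.411) = true
  -> result = 5
5


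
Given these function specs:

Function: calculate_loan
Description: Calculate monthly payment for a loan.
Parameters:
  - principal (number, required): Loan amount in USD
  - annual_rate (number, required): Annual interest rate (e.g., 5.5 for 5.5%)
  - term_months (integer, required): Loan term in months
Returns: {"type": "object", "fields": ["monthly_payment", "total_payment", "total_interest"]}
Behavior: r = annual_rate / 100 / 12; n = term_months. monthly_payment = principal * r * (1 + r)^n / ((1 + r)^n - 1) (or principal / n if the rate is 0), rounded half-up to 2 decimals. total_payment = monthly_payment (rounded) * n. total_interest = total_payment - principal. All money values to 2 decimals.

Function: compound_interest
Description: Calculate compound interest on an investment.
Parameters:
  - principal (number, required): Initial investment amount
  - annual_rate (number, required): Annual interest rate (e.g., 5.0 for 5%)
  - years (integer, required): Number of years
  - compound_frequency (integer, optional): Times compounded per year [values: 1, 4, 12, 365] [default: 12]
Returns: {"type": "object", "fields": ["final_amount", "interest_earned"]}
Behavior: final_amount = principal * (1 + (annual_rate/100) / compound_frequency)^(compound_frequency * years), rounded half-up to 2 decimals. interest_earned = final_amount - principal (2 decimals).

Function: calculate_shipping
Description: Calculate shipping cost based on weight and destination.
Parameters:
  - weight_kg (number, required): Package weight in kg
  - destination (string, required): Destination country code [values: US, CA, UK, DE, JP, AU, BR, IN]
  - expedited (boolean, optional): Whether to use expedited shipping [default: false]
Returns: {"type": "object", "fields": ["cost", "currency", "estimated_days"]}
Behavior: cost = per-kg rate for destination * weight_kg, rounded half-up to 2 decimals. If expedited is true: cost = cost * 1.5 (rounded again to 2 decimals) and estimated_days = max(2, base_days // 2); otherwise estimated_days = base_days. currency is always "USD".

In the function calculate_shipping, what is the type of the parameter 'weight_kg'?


The calculate_shipping spec declares:
  - weight_kg (number, required): Package weight in kg
Type:
number


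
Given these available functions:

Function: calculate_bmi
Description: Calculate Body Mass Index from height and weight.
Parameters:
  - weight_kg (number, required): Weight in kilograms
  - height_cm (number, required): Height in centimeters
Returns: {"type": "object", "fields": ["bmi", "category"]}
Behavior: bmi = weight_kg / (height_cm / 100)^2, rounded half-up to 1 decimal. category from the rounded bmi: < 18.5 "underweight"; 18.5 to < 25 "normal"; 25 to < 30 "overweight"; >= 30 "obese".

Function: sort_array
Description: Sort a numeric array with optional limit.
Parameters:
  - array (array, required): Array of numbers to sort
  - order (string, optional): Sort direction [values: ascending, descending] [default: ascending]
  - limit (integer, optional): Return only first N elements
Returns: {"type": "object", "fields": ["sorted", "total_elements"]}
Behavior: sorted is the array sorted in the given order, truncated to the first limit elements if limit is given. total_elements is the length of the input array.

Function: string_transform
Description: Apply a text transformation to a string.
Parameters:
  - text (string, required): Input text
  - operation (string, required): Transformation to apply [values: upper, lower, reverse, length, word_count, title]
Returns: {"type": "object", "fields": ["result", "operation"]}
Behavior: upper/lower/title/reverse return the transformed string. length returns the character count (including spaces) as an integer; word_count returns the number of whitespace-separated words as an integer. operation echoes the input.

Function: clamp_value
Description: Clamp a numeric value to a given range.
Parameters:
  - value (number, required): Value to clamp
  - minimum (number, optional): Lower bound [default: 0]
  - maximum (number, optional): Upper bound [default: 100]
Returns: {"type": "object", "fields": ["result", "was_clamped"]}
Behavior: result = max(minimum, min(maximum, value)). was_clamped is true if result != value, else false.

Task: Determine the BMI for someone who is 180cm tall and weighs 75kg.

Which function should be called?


The task needs a function whose description is: Calculate Body Mass Index from height and weight.
calculate_bmi


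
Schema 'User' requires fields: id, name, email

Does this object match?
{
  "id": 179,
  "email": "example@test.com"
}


Checking required fields...
Missing: name
Invalid - missing required field 'name'


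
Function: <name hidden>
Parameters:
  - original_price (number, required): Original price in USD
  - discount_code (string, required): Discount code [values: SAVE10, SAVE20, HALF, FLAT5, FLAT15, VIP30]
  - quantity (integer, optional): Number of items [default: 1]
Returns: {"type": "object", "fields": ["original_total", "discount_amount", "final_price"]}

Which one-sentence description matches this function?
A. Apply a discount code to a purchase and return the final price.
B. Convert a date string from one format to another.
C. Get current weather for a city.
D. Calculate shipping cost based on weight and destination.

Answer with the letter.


Parameters original_price, discount_code, quantity and return ["original_total", "discount_amount", "final_price"] fit: Apply a discount code to a purchase and return the final price.
A


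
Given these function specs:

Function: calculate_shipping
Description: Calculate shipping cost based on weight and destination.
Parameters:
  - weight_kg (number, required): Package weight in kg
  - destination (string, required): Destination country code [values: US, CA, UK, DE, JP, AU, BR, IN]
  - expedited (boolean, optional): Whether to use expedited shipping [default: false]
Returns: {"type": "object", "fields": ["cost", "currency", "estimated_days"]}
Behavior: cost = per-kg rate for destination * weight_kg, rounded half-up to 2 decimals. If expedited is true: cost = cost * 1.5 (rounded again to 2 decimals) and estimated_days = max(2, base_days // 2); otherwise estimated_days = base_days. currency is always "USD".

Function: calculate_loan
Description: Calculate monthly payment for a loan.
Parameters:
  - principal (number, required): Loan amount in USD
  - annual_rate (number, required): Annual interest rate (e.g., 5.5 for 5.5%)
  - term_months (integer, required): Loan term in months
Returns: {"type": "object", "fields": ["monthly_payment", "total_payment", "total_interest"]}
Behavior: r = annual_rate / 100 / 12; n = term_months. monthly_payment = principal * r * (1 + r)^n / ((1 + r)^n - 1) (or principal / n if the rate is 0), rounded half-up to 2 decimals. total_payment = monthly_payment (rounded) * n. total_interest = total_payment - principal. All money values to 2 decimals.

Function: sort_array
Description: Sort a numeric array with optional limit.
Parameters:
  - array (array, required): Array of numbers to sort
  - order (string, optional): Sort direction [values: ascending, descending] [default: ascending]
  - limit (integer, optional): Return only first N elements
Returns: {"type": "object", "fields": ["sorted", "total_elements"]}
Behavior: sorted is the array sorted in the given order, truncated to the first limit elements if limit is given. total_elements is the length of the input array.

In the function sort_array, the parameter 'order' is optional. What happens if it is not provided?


The sort_array spec declares:
  - order (string, optional): Sort direction [values: ascending, descending] [default: ascending]
It defaults to ascending


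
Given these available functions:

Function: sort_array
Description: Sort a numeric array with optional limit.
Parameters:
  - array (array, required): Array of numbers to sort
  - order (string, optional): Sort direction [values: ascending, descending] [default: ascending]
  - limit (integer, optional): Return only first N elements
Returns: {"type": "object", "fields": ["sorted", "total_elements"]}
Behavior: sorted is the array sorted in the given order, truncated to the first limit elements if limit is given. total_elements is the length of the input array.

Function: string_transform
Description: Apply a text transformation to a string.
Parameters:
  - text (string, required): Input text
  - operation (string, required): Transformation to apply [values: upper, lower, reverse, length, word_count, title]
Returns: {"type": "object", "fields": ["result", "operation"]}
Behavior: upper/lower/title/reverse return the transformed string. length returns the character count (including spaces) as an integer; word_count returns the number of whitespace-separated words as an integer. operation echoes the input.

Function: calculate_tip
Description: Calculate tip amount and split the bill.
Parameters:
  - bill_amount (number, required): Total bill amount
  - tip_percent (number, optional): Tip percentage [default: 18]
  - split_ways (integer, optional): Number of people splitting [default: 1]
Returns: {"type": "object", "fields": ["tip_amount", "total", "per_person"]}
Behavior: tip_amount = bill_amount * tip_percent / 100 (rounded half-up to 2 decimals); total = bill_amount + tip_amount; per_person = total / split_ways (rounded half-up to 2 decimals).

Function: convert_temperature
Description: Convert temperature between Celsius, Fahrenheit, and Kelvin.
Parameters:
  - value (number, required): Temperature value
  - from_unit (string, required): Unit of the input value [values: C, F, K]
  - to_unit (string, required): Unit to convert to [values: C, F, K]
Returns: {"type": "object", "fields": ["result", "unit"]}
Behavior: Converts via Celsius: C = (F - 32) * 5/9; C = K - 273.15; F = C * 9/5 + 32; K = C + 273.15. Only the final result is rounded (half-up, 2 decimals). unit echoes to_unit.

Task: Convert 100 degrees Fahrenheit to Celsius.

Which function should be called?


The task needs a function whose description is: Convert temperature between Celsius, Fahrenheit, and Kelvin.
convert_temperature


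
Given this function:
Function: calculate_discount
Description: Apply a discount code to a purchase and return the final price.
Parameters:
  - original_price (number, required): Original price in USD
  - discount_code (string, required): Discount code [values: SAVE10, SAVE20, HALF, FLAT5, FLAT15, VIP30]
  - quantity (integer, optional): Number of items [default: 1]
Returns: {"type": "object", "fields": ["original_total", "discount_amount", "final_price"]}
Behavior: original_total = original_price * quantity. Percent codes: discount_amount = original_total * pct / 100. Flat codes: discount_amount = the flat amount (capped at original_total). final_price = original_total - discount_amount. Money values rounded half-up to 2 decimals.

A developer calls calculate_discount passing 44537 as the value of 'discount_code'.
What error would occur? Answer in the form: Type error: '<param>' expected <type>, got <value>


Spec: 'discount_code' is declared as string; 44537 is an integer.
Type error: 'discount_code' expected string, got 44537


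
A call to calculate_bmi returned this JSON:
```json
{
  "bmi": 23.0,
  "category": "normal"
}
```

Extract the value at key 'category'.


normal


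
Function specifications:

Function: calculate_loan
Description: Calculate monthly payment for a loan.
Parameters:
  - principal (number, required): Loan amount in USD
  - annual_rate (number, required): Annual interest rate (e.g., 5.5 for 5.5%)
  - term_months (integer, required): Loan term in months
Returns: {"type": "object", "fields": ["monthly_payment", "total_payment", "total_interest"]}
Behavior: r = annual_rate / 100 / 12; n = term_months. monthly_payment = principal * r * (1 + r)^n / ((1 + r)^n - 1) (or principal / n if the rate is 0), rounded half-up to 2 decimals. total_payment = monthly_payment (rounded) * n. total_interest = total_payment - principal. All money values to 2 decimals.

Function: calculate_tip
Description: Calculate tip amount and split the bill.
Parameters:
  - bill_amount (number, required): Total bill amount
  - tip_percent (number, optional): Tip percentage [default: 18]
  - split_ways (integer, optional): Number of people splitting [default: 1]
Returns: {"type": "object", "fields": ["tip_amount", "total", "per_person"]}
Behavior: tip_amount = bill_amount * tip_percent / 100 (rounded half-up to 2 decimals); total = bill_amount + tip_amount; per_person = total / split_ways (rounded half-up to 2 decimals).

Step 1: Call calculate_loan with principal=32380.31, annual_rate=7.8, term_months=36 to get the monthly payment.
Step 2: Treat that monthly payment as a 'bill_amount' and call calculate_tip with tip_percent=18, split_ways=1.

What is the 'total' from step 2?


Step 1: calculate_loan(principal=32380.31, annual_rate=7.8, term_months=36)
  r = 7.8 / 100 / 12 = 0.0065 (keep full precision)
  (1 + r)^36 = 1.262688
  monthly_payment = 32380.31 * 0.0065 * 1.262688 / (1.262688 - 1) = 1011.696348 -> 1011.70
  total_payment = 1011.70 * 36 = 36421.20
  total_interest = 36421.20 - 32380.31 = 4040.89
  -> monthly_payment = 1011.70
Step 2: calculate_tip(bill_amount=1011.7, tip_percent=18, split_ways=1)
  tip_amount = 1011.7 * 18/100 = 182.106 -> 182.11
  total = 1011.7 + 182.11 = 1193.81
  per_person = 1193.81 / 1 = 1193.81 -> 1193.81
  -> total = 1193.81
$1193.81


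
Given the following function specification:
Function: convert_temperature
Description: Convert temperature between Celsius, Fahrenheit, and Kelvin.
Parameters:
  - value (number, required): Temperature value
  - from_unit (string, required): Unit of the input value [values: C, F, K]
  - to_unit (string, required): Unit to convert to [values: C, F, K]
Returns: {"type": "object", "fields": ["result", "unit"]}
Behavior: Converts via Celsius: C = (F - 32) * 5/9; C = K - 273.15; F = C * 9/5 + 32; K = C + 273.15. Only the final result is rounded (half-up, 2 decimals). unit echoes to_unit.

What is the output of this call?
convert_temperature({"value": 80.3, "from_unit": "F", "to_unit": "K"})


To C: (80.3 - 32) * 5/9 = 26.833333
To K: 26.833333 + 273.15 = 299.983333
Round to 2 decimals: 299.98
Output:
{"result": 299.98, "unit": "K"}


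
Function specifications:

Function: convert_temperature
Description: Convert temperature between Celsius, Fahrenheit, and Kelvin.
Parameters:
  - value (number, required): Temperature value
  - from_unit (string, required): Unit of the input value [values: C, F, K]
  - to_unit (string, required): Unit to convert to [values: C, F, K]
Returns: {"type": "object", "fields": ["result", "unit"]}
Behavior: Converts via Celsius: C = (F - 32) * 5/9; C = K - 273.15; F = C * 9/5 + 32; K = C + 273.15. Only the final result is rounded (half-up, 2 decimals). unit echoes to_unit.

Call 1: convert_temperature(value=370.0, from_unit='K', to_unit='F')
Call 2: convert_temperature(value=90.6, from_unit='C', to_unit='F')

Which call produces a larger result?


Call 1:
  To C: 370 - 273.15 = 96.85
  To F: 96.85 * 9/5 + 32 = 206.33
  Round to 2 decimals: 206.33
  -> 206.33 F
Call 2:
  Input already in C: 90.6
  To F: 90.6 * 9/5 + 32 = 195.08
  Round to 2 decimals: 195.08
  -> 195.08 F
Call 1 (206.33 F)


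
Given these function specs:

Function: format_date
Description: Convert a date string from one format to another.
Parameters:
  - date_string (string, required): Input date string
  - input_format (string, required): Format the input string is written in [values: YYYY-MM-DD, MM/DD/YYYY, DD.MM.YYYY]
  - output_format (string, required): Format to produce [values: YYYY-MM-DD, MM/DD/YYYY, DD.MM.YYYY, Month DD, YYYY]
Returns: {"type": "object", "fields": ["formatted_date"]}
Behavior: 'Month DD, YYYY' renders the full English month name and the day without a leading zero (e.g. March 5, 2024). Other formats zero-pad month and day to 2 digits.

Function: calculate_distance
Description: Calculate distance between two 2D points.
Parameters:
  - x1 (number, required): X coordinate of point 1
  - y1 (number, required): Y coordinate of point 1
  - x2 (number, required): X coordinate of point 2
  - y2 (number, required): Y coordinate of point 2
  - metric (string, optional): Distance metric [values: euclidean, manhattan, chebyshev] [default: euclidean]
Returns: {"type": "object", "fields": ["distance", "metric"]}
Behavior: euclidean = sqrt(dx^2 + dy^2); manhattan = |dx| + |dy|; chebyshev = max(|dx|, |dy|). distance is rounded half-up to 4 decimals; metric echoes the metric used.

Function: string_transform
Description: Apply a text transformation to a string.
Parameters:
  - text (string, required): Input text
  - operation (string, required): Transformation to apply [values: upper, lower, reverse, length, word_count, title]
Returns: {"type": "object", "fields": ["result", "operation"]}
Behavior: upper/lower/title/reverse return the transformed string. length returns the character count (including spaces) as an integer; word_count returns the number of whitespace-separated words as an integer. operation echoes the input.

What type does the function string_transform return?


The string_transform spec declares Returns: {"type": "object", "fields": ["result", "operation"]}
Type:
object


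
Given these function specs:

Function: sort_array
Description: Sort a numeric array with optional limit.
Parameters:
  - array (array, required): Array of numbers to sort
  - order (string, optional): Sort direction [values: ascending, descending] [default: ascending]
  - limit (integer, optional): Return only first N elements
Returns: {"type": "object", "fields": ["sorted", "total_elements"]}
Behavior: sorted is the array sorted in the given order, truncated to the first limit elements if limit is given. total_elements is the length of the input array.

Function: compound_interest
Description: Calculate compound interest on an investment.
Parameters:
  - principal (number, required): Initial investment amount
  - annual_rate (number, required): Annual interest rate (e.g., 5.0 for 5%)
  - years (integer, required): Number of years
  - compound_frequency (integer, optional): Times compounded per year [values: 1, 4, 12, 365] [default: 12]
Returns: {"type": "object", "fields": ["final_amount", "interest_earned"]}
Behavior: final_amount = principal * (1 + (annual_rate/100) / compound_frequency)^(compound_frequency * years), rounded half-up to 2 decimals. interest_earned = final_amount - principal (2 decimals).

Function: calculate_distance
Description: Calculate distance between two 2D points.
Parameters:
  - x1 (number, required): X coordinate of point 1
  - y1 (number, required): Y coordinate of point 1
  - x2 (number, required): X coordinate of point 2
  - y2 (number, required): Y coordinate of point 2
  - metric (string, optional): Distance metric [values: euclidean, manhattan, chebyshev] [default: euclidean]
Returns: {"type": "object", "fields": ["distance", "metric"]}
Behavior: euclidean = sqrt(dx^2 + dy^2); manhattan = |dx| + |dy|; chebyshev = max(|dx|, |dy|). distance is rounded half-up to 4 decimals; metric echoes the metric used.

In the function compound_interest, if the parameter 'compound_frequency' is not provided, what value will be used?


The compound_interest spec declares:
  - compound_frequency (integer, optional): Times compounded per year [values: 1, 4, 12, 365] [default: 12]
Default:
12


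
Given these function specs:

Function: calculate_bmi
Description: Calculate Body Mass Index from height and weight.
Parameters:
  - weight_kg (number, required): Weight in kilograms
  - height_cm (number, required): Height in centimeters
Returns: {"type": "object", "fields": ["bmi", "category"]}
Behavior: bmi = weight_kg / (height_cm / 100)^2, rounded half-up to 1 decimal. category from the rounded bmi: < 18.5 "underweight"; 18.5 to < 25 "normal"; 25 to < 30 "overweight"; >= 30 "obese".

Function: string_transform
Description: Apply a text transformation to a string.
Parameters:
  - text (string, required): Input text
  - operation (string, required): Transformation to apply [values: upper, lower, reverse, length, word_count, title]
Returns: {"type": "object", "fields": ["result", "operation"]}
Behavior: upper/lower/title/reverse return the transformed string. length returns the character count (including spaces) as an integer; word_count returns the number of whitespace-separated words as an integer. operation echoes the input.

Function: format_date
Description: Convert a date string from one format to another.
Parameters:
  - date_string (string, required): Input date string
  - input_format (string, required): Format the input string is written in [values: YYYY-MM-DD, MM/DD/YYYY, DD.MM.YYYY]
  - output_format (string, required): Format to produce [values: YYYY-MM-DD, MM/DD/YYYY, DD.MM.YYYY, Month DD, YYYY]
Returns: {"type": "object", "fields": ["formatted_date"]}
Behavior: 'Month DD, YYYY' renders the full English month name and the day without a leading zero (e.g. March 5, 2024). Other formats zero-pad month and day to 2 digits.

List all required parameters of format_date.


Parameters of format_date and their required/optional flag:
  date_string: required
  input_format: required
  output_format: required
date_string, input_format, output_format


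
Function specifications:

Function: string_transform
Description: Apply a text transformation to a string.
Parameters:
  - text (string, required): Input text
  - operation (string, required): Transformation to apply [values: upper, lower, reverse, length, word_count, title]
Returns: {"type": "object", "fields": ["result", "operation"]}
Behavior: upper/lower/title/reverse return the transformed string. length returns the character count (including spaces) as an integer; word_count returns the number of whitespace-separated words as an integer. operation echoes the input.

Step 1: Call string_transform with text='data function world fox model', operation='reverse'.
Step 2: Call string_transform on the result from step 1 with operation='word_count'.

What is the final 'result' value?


Step 1: string_transform(text='data function world fox model', operation='reverse')
  -> result = 'ledom xof dlrow noitcnuf atad'
Step 2: string_transform(text='ledom xof dlrow noitcnuf atad', operation='word_count')
  words: ledom, xof, dlrow, noitcnuf, atad -> 5
  -> result = 5
5


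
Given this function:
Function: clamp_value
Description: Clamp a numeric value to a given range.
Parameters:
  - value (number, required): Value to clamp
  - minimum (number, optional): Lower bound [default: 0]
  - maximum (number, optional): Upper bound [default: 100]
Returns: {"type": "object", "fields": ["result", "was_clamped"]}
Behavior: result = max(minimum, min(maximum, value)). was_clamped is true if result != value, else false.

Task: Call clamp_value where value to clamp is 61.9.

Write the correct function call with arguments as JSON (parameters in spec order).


Mapping each described value to its parameter name:
  'Value to clamp' -> value = 61.9
clamp_value({"value": 61.9})


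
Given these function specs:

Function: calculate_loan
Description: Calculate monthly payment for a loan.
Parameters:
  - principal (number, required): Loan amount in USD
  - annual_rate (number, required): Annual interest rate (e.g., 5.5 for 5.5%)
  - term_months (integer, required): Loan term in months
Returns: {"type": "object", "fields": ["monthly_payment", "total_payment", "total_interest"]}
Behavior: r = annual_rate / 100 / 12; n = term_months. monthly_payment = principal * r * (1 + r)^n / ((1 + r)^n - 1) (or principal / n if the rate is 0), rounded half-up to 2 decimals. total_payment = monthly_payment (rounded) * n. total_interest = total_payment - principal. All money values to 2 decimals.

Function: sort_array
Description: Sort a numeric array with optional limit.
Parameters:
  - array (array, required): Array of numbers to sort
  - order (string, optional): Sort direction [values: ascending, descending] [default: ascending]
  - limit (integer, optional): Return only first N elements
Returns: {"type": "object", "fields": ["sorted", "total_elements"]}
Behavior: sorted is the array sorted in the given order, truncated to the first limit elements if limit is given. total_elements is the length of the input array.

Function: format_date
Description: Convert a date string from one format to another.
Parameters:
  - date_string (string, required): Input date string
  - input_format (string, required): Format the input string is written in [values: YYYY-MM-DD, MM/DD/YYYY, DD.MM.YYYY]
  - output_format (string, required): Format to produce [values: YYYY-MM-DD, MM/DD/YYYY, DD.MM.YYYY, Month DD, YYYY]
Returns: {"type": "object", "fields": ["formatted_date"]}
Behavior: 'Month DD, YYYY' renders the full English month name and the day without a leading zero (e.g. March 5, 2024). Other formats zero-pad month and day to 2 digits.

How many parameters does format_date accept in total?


Parameters of format_date: date_string (required), input_format (required), output_format (required)
Total:
3


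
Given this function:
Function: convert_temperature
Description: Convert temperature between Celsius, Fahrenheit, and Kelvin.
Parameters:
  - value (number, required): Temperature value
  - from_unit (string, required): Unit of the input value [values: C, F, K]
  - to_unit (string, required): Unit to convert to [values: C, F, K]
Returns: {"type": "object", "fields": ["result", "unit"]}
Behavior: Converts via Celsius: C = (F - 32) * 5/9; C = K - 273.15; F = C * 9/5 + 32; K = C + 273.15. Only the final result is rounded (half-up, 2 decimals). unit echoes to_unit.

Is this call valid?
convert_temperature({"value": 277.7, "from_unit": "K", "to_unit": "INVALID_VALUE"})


Checking parameter values...
Parameter 'to_unit' has value 'INVALID_VALUE' not in allowed: C, F, K
Invalid - 'to_unit' must be one of C, F, K


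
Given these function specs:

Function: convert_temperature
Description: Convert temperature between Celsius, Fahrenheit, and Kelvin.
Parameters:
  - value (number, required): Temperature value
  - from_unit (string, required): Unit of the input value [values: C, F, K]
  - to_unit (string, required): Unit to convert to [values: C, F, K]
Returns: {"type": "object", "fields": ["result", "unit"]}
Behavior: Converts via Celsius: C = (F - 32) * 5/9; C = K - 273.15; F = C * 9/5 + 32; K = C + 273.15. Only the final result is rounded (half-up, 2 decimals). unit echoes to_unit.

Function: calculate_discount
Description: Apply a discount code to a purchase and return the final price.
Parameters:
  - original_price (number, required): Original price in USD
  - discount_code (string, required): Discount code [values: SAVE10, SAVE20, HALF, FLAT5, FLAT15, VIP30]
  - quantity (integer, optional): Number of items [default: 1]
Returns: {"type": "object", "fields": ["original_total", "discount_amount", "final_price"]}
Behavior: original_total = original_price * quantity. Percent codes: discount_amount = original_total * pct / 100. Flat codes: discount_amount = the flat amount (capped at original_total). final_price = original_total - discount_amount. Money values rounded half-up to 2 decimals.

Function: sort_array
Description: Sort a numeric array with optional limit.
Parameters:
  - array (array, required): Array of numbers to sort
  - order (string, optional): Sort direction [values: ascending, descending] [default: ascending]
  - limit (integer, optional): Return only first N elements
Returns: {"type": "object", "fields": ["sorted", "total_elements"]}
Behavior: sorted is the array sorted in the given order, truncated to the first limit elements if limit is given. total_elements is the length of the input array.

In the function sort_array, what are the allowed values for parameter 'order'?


The sort_array spec declares:
  - order (string, optional): Sort direction [values: ascending, descending] [default: ascending]
Allowed values:
ascending, descending


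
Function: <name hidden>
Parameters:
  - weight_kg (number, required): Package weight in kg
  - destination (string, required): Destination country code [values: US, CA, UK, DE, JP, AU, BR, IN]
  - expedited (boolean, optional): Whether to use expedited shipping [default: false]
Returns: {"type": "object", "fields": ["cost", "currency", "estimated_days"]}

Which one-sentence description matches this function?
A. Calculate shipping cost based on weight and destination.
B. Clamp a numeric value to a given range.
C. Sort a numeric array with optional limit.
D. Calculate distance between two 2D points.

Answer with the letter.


Parameters weight_kg, destination, expedited and return ["cost", "currency", "estimated_days"] fit: Calculate shipping cost based on weight and destination.
A


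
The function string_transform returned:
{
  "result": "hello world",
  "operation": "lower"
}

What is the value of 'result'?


hello world


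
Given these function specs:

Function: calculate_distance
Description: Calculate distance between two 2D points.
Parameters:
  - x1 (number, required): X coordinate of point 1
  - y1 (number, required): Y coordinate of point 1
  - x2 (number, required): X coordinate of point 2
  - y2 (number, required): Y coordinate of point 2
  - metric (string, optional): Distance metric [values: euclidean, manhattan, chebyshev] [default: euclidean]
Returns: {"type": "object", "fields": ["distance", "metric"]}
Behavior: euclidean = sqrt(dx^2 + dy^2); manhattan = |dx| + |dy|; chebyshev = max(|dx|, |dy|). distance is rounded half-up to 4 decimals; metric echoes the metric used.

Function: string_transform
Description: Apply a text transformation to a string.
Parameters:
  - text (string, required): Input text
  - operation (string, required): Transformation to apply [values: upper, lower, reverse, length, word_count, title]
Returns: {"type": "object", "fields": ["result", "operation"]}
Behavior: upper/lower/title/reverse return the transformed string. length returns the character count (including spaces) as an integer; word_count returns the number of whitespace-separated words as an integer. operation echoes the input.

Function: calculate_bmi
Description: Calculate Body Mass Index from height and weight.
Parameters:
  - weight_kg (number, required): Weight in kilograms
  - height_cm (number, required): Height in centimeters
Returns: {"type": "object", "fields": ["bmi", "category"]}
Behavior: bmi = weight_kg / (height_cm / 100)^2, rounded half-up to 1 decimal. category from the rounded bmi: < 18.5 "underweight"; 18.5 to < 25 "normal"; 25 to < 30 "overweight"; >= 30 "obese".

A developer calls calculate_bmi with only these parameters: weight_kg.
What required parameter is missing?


Required parameters: weight_kg, height_cm
Provided: weight_kg
Missing: height_cm
height_cm


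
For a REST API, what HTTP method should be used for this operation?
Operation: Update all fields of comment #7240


GET = read, POST = create, PUT = update/replace, DELETE = remove
This operation is an update/replace.
PUT


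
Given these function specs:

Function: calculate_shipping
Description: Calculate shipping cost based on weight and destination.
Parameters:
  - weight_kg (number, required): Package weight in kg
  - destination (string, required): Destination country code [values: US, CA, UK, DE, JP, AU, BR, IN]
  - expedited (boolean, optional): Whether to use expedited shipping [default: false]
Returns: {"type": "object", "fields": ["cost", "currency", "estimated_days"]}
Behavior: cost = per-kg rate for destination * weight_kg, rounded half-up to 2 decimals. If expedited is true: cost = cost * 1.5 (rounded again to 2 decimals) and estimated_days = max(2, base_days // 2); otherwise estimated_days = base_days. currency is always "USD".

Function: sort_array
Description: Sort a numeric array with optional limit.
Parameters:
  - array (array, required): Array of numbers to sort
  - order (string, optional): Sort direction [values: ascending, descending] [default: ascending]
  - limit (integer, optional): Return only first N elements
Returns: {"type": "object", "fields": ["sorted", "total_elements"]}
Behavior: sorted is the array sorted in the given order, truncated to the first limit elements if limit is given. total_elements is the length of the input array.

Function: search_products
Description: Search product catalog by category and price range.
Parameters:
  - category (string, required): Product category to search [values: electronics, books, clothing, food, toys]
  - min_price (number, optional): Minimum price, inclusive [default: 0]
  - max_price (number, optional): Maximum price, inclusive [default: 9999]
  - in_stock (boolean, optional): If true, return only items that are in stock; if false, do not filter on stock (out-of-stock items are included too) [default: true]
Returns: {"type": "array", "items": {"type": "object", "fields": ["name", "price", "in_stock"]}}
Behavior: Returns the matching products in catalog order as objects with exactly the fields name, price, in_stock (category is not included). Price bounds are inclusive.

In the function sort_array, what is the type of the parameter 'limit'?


The sort_array spec declares:
  - limit (integer, optional): Return only first N elements
Type:
integer


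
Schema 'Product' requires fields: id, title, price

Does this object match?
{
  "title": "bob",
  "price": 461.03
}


Checking required fields...
Missing: id
Invalid - missing required field 'id'


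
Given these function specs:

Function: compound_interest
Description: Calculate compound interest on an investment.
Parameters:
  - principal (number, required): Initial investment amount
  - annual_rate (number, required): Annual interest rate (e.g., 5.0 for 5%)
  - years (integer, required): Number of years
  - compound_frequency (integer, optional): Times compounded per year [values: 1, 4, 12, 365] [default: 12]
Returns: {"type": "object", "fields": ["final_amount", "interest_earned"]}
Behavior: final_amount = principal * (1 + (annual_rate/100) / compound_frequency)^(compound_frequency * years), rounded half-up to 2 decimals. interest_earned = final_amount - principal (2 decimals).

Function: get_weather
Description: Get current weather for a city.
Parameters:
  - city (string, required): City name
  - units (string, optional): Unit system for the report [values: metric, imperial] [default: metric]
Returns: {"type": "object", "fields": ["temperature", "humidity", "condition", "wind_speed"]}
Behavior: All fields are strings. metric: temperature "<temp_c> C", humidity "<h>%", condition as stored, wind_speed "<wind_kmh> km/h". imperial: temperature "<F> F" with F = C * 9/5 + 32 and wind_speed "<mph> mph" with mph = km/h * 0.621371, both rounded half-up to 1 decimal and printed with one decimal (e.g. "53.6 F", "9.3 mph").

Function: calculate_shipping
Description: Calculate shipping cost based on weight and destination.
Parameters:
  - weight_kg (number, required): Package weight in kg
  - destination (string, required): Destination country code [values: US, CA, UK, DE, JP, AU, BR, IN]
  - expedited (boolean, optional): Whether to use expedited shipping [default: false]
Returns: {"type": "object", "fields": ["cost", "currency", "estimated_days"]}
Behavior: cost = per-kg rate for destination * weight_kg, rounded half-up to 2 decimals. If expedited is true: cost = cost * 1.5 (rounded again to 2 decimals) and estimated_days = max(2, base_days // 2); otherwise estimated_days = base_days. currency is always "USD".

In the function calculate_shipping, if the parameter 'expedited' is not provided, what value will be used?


The calculate_shipping spec declares:
  - expedited (boolean, optional): Whether to use expedited shipping [default: false]
Default:
false


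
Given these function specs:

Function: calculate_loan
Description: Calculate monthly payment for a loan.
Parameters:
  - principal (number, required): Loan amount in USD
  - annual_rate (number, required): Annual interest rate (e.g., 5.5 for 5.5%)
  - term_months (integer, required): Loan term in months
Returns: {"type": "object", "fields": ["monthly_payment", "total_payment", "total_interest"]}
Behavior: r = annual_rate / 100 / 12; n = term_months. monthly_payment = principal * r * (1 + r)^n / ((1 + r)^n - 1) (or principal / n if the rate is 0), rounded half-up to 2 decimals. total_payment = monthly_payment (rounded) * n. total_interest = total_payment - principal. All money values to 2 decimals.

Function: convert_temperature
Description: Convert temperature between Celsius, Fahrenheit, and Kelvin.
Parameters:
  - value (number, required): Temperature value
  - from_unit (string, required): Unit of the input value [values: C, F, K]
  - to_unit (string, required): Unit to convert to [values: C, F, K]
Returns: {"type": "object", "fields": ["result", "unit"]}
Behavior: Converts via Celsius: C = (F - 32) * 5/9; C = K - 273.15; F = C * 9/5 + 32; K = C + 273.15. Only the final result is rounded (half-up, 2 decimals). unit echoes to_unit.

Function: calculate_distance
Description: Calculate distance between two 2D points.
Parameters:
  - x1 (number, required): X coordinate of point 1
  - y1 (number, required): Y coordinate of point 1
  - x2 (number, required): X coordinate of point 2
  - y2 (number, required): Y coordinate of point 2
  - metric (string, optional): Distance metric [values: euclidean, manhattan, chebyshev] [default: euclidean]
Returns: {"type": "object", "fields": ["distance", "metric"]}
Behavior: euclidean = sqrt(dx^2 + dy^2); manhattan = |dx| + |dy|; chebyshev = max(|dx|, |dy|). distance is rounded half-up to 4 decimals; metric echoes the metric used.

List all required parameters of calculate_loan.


Parameters of calculate_loan and their required/optional flag:
  principal: required
  annual_rate: required
  term_months: required
annual_rate, principal, term_months


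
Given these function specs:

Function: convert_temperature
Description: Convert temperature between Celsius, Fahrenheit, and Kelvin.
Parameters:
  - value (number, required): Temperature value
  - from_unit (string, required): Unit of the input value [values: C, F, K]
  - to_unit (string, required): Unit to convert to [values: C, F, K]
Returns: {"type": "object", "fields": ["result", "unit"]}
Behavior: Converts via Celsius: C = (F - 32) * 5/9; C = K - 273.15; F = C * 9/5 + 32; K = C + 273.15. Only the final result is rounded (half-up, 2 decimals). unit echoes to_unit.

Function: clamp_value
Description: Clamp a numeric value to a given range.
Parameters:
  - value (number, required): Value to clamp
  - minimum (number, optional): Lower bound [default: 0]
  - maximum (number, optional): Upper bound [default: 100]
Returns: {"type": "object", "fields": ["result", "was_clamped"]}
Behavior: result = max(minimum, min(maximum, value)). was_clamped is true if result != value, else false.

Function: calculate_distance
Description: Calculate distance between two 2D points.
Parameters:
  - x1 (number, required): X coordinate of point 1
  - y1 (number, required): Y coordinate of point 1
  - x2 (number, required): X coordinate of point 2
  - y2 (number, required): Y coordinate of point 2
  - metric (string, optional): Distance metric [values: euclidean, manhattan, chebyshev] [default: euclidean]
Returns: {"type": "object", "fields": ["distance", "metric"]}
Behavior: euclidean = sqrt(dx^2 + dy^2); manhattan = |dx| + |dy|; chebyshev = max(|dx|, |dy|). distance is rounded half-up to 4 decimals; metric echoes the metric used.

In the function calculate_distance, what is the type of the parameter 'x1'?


The calculate_distance spec declares:
  - x1 (number, required): X coordinate of point 1
Type:
number
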